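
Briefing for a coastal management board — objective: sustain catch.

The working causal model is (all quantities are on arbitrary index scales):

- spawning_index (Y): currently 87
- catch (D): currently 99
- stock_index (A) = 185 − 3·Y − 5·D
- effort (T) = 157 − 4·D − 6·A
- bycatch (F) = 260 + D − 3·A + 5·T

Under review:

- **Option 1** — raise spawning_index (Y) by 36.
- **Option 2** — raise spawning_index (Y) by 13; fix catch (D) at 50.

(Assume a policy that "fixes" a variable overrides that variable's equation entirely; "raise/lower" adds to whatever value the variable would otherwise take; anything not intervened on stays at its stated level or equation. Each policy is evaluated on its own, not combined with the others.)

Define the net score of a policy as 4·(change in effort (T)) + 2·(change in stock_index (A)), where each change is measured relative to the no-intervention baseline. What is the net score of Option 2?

Baseline:
  Y = 87
  D = 99
  A = 185 − 3·87 − 5·99 = -571
  T = 157 − 4·99 − 6·(-571) = 3187
Option 2 (Y + 13, D := 50):
  Y = 87 + 13 = 100
  D = 50
  A = 185 − 3·100 − 5·50 = -365
  T = 157 − 4·50 − 6·(-365) = 2147
ΔT = 2147 − 3187 = -1040; ΔA = -365 − (-571) = 206
Score = 4·(-1040) + 2·206 = -3748

-3748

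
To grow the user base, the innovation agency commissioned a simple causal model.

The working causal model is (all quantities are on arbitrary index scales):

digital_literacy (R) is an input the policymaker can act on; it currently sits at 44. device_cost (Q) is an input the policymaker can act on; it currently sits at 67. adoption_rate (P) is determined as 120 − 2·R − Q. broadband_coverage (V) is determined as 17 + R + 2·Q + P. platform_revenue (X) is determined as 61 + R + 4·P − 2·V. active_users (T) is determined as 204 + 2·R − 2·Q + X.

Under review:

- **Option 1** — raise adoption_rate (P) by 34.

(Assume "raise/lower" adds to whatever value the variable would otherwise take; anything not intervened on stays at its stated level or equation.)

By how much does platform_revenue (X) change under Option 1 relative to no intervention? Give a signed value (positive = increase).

68

Baseline:
  R = 44
  Q = 67
  P = 120 − 2·44 − 67 = -35
  V = 17 + 44 + 2·67 + (-35) = 160
  X = 61 + 44 + 4·(-35) − 2·160 = -355
Option 1 (P + 34):
  R = 44
  Q = 67
  P = 120 − 2·44 − 67 (+34 from intervention) = -1
  V = 17 + 44 + 2·67 + (-1) = 194
  X = 61 + 44 + 4·(-1) − 2·194 = -287
Change in X: -287 − (-355) = 68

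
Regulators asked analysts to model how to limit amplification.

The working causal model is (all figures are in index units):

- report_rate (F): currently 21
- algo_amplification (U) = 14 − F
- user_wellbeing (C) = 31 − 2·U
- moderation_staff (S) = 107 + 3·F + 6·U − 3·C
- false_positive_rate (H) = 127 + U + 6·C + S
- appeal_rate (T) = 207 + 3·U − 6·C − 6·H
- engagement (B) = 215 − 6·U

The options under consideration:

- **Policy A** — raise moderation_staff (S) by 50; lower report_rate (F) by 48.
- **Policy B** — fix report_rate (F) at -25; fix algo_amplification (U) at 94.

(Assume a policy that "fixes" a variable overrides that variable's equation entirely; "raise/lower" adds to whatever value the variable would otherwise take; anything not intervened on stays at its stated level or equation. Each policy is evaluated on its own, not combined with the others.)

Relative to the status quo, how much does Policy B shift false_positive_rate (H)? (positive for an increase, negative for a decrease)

-37

Baseline:
  F = 21
  U = 14 − 21 = -7
  C = 31 − 2·(-7) = 45
  S = 107 + 3·21 + 6·(-7) − 3·45 = -7
  H = 127 + (-7) + 6·45 + (-7) = 383
Policy B (F := -25, U := 94):
  F = -25
  U = 94
  C = 31 − 2·94 = -157
  S = 107 + 3·(-25) + 6·94 − 3·(-157) = 1067
  H = 127 + 94 + 6·(-157) + 1067 = 346
Change in H: 346 − 383 = -37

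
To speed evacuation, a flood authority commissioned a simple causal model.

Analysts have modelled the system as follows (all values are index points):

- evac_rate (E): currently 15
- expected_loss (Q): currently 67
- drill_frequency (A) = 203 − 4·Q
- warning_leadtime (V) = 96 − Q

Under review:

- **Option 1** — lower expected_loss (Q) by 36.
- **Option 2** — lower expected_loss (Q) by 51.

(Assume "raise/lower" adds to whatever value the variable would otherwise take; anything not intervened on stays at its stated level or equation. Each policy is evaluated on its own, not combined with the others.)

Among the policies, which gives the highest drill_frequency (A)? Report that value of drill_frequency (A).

Option 1 (Q − 36):
  Q = 67 − 36 = 31
  A = 203 − 4·31 = 79
Option 2 (Q − 51):
  Q = 67 − 51 = 16
  A = 203 − 4·16 = 139
Comparing — Option 1: A=79, Option 2: A=139. Highest is 139 (Option 2).

139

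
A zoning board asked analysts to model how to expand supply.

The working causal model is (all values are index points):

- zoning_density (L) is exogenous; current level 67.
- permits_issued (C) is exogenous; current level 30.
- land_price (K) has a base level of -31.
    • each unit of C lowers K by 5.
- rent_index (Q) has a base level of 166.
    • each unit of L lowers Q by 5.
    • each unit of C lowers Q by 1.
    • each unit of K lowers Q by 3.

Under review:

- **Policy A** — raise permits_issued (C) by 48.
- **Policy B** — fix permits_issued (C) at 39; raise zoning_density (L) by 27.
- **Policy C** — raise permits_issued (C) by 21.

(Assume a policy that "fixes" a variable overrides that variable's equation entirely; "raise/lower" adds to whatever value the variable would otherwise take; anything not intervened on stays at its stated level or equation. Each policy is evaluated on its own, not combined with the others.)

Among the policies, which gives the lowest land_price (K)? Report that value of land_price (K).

-421

Policy A (C + 48):
  C = 30 + 48 = 78
  K = -31 − 5·78 = -421
Policy B (C := 39, L + 27):
  C = 39
  K = -31 − 5·39 = -226
Policy C (C + 21):
  C = 30 + 21 = 51
  K = -31 − 5·51 = -286
Comparing — Policy A: K=-421, Policy B: K=-226, Policy C: K=-286. Lowest is -421 (Policy A).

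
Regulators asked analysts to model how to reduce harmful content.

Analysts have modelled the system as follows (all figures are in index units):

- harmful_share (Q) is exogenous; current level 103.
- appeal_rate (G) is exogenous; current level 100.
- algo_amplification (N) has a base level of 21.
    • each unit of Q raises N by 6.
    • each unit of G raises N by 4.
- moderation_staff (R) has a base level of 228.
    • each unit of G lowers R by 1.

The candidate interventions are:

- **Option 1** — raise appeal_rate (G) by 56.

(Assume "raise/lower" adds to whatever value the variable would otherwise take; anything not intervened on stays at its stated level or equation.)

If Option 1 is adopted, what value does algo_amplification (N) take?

Option 1 (G + 56):
  Q = 103
  G = 100 + 56 = 156
  N = 21 + 6·103 + 4·156 = 1263

1263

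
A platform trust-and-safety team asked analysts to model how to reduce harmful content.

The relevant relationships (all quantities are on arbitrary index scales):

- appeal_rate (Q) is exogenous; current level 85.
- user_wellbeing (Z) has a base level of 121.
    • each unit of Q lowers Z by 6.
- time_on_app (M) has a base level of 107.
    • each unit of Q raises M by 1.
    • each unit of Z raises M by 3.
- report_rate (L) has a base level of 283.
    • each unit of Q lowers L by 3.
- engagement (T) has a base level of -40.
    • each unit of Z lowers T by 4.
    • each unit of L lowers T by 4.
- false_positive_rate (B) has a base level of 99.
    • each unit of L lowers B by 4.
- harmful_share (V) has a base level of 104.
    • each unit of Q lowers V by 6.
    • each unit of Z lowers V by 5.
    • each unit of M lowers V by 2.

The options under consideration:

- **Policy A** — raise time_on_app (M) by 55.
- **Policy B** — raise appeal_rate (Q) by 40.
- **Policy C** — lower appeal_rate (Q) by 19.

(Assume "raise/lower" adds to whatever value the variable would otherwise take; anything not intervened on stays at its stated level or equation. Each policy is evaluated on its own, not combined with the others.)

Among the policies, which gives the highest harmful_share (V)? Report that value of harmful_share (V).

5809

Policy A (M + 55):
  Q = 85
  Z = 121 − 6·85 = -389
  M = 107 + 85 + 3·(-389) (+55 from intervention) = -920
  V = 104 − 6·85 − 5·(-389) − 2·(-920) = 3379
Policy B (Q + 40):
  Q = 85 + 40 = 125
  Z = 121 − 6·125 = -629
  M = 107 + 125 + 3·(-629) = -1655
  V = 104 − 6·125 − 5·(-629) − 2·(-1655) = 5809
Policy C (Q − 19):
  Q = 85 − 19 = 66
  Z = 121 − 6·66 = -275
  M = 107 + 66 + 3·(-275) = -652
  V = 104 − 6·66 − 5·(-275) − 2·(-652) = 2387
Comparing — Policy A: V=3379, Policy B: V=5809, Policy C: V=2387. Highest is 5809 (Policy B).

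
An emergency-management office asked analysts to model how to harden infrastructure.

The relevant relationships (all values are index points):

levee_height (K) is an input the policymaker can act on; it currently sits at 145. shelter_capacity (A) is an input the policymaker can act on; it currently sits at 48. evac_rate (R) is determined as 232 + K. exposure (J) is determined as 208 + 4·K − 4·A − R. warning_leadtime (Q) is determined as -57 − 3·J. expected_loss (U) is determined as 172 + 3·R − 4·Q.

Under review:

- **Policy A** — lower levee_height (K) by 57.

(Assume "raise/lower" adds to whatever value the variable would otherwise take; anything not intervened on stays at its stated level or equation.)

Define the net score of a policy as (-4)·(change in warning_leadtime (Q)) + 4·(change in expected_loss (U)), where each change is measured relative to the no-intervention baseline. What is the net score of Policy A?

Baseline:
  K = 145
  A = 48
  R = 232 + 145 = 377
  J = 208 + 4·145 − 4·48 − 377 = 219
  Q = -57 − 3·219 = -714
  U = 172 + 3·377 − 4·(-714) = 4159
Policy A (K − 57):
  K = 145 − 57 = 88
  A = 48
  R = 232 + 88 = 320
  J = 208 + 4·88 − 4·48 − 320 = 48
  Q = -57 − 3·48 = -201
  U = 172 + 3·320 − 4·(-201) = 1936
ΔQ = -201 − (-714) = 513; ΔU = 1936 − 4159 = -2223
Score = (-4)·513 + 4·(-2223) = -10944

-10944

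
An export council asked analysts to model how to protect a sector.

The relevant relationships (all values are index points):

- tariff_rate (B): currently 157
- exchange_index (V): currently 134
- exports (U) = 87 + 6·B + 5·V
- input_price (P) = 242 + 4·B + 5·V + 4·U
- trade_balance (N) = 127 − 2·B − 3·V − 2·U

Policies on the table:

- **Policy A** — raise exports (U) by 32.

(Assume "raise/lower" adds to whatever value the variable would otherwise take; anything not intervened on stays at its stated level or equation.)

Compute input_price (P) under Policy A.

8464

Policy A (U + 32):
  B = 157
  V = 134
  U = 87 + 6·157 + 5·134 (+32 from intervention) = 1731
  P = 242 + 4·157 + 5·134 + 4·1731 = 8464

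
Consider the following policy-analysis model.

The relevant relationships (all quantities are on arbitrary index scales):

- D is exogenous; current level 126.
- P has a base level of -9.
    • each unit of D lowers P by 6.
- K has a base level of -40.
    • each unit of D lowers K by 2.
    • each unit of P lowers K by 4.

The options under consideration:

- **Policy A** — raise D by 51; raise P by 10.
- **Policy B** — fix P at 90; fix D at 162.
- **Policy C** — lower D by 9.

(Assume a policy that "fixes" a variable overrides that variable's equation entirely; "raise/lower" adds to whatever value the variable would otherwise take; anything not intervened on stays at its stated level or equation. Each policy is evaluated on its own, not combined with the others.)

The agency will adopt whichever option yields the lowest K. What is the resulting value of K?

-724

Policy A (D + 51, P + 10):
  D = 126 + 51 = 177
  P = -9 − 6·177 (+10 from intervention) = -1061
  K = -40 − 2·177 − 4·(-1061) = 3850
Policy B (P := 90, D := 162):
  D = 162
  P = 90
  K = -40 − 2·162 − 4·90 = -724
Policy C (D − 9):
  D = 126 − 9 = 117
  P = -9 − 6·117 = -711
  K = -40 − 2·117 − 4·(-711) = 2570
Comparing — Policy A: K=3850, Policy B: K=-724, Policy C: K=2570. Lowest is -724 (Policy B).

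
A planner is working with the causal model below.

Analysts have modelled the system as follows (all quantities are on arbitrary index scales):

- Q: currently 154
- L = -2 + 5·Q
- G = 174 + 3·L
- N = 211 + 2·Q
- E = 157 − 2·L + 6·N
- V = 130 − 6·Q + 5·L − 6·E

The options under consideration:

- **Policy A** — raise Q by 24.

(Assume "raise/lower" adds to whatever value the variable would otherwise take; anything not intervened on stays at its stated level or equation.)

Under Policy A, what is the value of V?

Policy A (Q + 24):
  Q = 154 + 24 = 178
  L = -2 + 5·178 = 888
  N = 211 + 2·178 = 567
  E = 157 − 2·888 + 6·567 = 1783
  V = 130 − 6·178 + 5·888 − 6·1783 = -7196

-7196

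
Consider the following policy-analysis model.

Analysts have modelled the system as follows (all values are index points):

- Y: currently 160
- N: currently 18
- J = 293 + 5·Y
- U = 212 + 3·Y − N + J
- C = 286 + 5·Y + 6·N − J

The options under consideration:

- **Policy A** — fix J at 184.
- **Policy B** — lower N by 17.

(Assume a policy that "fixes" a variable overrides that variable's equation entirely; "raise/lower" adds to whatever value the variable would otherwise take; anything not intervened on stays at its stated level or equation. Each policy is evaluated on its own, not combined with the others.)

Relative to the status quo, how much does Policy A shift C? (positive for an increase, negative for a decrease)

909

Baseline:
  Y = 160
  N = 18
  J = 293 + 5·160 = 1093
  C = 286 + 5·160 + 6·18 − 1093 = 101
Policy A (J := 184):
  Y = 160
  N = 18
  J = 184
  C = 286 + 5·160 + 6·18 − 184 = 1010
Change in C: 1010 − 101 = 909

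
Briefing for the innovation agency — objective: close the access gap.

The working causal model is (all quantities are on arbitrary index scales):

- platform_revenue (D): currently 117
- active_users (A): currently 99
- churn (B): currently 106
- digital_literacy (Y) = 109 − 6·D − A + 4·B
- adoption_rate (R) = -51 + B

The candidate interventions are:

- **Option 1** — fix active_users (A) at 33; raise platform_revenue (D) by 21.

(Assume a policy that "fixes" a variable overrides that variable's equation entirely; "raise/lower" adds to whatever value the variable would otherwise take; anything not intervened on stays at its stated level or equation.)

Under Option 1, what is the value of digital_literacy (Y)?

Option 1 (A := 33, D + 21):
  D = 117 + 21 = 138
  A = 33
  B = 106
  Y = 109 − 6·138 − 33 + 4·106 = -328

-328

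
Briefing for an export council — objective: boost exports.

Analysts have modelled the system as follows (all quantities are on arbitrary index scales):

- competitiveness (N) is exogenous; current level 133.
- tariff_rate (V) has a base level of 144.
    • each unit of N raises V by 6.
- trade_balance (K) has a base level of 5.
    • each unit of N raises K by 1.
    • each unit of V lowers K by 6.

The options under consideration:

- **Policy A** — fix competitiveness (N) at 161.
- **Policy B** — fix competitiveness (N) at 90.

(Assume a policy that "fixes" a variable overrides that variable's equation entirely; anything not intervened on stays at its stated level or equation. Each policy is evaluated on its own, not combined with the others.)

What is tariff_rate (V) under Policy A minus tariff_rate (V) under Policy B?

426

Policy A (N := 161):
  N = 161
  V = 144 + 6·161 = 1110
Policy B (N := 90):
  N = 90
  V = 144 + 6·90 = 684
V: 1110 − 684 = 426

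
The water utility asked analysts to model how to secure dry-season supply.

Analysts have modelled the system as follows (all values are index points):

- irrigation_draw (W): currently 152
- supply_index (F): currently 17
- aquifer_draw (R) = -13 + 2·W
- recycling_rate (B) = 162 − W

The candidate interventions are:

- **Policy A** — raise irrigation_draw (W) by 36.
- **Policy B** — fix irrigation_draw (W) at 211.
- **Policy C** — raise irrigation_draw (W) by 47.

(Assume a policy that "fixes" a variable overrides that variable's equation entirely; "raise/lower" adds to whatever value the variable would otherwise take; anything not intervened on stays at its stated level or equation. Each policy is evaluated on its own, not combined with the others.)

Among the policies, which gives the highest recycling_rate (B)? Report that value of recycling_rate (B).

Policy A (W + 36):
  W = 152 + 36 = 188
  B = 162 − 188 = -26
Policy B (W := 211):
  W = 211
  B = 162 − 211 = -49
Policy C (W + 47):
  W = 152 + 47 = 199
  B = 162 − 199 = -37
Comparing — Policy A: B=-26, Policy B: B=-49, Policy C: B=-37. Highest is -26 (Policy A).

-26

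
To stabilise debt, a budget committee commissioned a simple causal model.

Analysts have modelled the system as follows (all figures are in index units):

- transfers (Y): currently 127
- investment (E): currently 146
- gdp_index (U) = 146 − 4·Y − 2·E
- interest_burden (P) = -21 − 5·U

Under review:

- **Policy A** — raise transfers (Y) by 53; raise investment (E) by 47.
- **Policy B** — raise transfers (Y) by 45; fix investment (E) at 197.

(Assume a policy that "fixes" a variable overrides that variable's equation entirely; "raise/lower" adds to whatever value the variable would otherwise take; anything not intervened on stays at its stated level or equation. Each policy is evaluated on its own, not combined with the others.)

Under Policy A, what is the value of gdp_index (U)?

-960

Policy A (Y + 53, E + 47):
  Y = 127 + 53 = 180
  E = 146 + 47 = 193
  U = 146 − 4·180 − 2·193 = -960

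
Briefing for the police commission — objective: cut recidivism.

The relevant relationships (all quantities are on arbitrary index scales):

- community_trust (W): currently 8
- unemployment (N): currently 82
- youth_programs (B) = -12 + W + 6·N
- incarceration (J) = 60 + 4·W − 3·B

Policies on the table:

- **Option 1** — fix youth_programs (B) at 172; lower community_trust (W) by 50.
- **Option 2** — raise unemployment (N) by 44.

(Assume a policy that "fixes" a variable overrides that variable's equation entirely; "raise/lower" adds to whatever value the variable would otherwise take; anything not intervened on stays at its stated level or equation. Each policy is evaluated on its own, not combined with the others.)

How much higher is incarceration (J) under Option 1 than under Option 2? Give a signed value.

Option 1 (B := 172, W − 50):
  W = 8 − 50 = -42
  N = 82
  B = 172
  J = 60 + 4·(-42) − 3·172 = -624
Option 2 (N + 44):
  W = 8
  N = 82 + 44 = 126
  B = -12 + 8 + 6·126 = 752
  J = 60 + 4·8 − 3·752 = -2164
J: -624 − (-2164) = 1540

1540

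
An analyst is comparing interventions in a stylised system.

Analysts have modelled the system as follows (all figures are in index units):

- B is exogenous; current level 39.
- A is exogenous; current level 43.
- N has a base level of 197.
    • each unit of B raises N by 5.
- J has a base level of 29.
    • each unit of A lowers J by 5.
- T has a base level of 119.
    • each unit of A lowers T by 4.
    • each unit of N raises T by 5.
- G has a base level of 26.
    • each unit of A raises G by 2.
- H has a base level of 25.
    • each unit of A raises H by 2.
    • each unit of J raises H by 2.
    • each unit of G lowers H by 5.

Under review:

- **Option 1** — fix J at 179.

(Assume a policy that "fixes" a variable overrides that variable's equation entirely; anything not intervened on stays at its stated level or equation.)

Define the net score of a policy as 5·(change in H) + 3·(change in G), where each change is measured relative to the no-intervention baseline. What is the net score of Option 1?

3650

Baseline:
  A = 43
  J = 29 − 5·43 = -186
  G = 26 + 2·43 = 112
  H = 25 + 2·43 + 2·(-186) − 5·112 = -821
Option 1 (J := 179):
  A = 43
  J = 179
  G = 26 + 2·43 = 112
  H = 25 + 2·43 + 2·179 − 5·112 = -91
ΔH = -91 − (-821) = 730; ΔG = 112 − 112 = 0
Score = 5·730 + 3·0 = 3650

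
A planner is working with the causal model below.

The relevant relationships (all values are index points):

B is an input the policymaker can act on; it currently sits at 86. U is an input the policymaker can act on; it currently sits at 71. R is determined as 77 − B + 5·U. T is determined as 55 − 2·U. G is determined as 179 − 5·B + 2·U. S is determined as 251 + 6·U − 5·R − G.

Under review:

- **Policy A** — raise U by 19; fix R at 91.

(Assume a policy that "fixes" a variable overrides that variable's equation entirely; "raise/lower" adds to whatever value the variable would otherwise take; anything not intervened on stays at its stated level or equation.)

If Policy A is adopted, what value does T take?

Policy A (U + 19, R := 91):
  U = 71 + 19 = 90
  T = 55 − 2·90 = -125

-125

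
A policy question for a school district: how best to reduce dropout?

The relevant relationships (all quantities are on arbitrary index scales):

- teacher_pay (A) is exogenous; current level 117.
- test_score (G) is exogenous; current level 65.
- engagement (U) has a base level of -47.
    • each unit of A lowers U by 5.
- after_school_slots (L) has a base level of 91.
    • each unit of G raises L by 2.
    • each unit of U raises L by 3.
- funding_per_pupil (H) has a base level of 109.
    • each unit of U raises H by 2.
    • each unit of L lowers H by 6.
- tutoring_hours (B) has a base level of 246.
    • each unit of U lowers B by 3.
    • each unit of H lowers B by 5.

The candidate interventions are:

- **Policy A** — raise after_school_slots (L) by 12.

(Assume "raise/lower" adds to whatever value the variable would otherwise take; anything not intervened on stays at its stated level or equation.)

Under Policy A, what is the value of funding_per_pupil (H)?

Policy A (L + 12):
  A = 117
  G = 65
  U = -47 − 5·117 = -632
  L = 91 + 2·65 + 3·(-632) (+12 from intervention) = -1663
  H = 109 + 2·(-632) − 6·(-1663) = 8823

8823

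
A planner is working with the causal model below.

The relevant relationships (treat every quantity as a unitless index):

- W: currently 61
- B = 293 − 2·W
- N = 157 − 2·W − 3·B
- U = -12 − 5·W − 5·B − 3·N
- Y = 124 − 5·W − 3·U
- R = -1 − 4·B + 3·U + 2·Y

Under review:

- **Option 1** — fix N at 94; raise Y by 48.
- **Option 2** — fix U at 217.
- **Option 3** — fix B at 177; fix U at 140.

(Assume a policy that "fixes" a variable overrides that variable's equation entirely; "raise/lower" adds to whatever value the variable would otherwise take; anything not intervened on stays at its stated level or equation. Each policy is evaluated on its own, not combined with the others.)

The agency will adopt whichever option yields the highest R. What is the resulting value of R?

3411

Option 1 (N := 94, Y + 48):
  W = 61
  B = 293 − 2·61 = 171
  N = 94
  U = -12 − 5·61 − 5·171 − 3·94 = -1454
  Y = 124 − 5·61 − 3·(-1454) (+48 from intervention) = 4229
  R = -1 − 4·171 + 3·(-1454) + 2·4229 = 3411
Option 2 (U := 217):
  W = 61
  B = 293 − 2·61 = 171
  N = 157 − 2·61 − 3·171 = -478
  U = 217
  Y = 124 − 5·61 − 3·217 = -832
  R = -1 − 4·171 + 3·217 + 2·(-832) = -1698
Option 3 (B := 177, U := 140):
  W = 61
  B = 177
  N = 157 − 2·61 − 3·177 = -496
  U = 140
  Y = 124 − 5·61 − 3·140 = -601
  R = -1 − 4·177 + 3·140 + 2·(-601) = -1491
Comparing — Option 1: R=3411, Option 2: R=-1698, Option 3: R=-1491. Highest is 3411 (Option 1).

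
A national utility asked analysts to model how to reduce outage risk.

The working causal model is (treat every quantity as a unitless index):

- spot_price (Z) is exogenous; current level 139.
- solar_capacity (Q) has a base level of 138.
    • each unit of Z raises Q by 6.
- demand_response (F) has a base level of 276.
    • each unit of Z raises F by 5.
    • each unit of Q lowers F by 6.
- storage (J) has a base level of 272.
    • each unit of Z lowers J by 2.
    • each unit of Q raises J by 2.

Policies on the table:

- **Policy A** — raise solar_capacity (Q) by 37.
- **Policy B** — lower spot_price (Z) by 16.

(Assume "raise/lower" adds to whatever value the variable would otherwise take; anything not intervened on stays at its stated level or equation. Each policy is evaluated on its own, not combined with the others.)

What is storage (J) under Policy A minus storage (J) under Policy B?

Policy A (Q + 37):
  Z = 139
  Q = 138 + 6·139 (+37 from intervention) = 1009
  J = 272 − 2·139 + 2·1009 = 2012
Policy B (Z − 16):
  Z = 139 − 16 = 123
  Q = 138 + 6·123 = 876
  J = 272 − 2·123 + 2·876 = 1778
J: 2012 − 1778 = 234

234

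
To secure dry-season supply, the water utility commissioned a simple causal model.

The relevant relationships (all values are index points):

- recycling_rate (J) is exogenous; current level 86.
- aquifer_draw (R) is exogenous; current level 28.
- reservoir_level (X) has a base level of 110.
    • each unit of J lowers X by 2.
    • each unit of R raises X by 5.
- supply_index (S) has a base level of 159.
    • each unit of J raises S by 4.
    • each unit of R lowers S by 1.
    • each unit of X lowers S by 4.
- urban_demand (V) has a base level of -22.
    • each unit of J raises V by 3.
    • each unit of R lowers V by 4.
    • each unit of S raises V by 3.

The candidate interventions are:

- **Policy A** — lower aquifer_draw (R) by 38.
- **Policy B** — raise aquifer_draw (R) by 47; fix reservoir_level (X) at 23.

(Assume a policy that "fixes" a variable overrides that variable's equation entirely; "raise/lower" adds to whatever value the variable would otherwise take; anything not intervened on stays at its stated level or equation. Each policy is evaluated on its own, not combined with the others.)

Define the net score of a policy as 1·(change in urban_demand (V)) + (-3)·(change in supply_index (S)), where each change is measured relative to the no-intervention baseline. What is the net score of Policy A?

Baseline:
  J = 86
  R = 28
  X = 110 − 2·86 + 5·28 = 78
  S = 159 + 4·86 − 28 − 4·78 = 163
  V = -22 + 3·86 − 4·28 + 3·163 = 613
Policy A (R − 38):
  J = 86
  R = 28 − 38 = -10
  X = 110 − 2·86 + 5·(-10) = -112
  S = 159 + 4·86 − (-10) − 4·(-112) = 961
  V = -22 + 3·86 − 4·(-10) + 3·961 = 3159
ΔV = 3159 − 613 = 2546; ΔS = 961 − 163 = 798
Score = 1·2546 + (-3)·798 = 152

152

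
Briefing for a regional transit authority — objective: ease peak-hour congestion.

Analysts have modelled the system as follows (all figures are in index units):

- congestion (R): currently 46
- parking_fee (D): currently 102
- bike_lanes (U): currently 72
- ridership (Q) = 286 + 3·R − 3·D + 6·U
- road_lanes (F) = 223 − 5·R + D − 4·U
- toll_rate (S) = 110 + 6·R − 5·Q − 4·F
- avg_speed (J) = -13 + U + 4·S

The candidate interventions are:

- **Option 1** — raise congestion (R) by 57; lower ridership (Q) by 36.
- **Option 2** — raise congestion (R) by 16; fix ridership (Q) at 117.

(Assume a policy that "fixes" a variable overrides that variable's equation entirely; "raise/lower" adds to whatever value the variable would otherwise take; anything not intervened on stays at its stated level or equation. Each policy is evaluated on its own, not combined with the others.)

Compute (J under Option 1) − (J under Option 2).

Option 1 (R + 57, Q − 36):
  R = 46 + 57 = 103
  D = 102
  U = 72
  Q = 286 + 3·103 − 3·102 + 6·72 (−36 from intervention) = 685
  F = 223 − 5·103 + 102 − 4·72 = -478
  S = 110 + 6·103 − 5·685 − 4·(-478) = -785
  J = -13 + 72 + 4·(-785) = -3081
Option 2 (R + 16, Q := 117):
  R = 46 + 16 = 62
  D = 102
  U = 72
  Q = 117
  F = 223 − 5·62 + 102 − 4·72 = -273
  S = 110 + 6·62 − 5·117 − 4·(-273) = 989
  J = -13 + 72 + 4·989 = 4015
J: -3081 − 4015 = -7096

-7096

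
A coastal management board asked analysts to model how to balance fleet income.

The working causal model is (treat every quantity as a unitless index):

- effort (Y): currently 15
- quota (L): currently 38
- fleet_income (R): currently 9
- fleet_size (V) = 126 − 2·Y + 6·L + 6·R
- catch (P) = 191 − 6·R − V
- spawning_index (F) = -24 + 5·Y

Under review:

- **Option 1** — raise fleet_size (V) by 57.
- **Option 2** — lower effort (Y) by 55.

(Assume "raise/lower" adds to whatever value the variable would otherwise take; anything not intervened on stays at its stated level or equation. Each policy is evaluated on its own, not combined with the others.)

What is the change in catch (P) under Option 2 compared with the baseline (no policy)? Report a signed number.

Baseline:
  Y = 15
  L = 38
  R = 9
  V = 126 − 2·15 + 6·38 + 6·9 = 378
  P = 191 − 6·9 − 378 = -241
Option 2 (Y − 55):
  Y = 15 − 55 = -40
  L = 38
  R = 9
  V = 126 − 2·(-40) + 6·38 + 6·9 = 488
  P = 191 − 6·9 − 488 = -351
Change in P: -351 − (-241) = -110

-110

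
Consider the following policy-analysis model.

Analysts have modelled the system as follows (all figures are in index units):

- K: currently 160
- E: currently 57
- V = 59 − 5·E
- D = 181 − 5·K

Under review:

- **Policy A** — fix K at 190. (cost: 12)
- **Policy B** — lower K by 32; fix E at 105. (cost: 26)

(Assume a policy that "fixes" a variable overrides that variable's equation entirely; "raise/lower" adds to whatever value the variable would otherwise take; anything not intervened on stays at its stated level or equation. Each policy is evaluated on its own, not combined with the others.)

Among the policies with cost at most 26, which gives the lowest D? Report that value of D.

-769

Policy A (K := 190):
  K = 190
  D = 181 − 5·190 = -769
Policy B (K − 32, E := 105):
  K = 160 − 32 = 128
  D = 181 − 5·128 = -459
Comparing — Policy A: D=-769, Policy B: D=-459. Lowest is -769 (Policy A).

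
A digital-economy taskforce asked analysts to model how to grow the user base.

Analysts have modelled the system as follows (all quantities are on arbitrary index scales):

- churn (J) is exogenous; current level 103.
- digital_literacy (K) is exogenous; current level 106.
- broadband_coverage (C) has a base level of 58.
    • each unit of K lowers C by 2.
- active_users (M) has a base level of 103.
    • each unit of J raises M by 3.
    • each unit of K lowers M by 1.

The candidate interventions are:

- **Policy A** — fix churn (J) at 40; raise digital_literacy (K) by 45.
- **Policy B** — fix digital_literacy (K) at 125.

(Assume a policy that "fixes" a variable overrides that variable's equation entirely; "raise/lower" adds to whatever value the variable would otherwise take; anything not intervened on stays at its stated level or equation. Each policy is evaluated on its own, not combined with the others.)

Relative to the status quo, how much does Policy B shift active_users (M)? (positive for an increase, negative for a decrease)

Baseline:
  J = 103
  K = 106
  M = 103 + 3·103 − 106 = 306
Policy B (K := 125):
  J = 103
  K = 125
  M = 103 + 3·103 − 125 = 287
Change in M: 287 − 306 = -19

-19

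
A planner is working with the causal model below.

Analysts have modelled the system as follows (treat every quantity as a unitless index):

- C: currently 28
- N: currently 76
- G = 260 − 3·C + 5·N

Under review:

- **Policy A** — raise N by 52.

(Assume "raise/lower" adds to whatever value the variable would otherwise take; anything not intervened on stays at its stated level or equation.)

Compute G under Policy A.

Policy A (N + 52):
  C = 28
  N = 76 + 52 = 128
  G = 260 − 3·28 + 5·128 = 816

816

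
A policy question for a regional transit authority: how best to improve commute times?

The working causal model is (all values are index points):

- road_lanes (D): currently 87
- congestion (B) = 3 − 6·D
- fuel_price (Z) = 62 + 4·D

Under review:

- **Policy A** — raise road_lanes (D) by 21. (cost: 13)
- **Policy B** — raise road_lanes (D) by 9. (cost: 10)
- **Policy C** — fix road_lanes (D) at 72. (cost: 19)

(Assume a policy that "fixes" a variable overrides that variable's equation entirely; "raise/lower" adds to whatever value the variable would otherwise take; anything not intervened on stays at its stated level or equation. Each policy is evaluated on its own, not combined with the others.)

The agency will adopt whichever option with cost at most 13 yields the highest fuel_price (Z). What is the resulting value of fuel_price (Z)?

Policy A (D + 21):
  D = 87 + 21 = 108
  Z = 62 + 4·108 = 494
Policy B (D + 9):
  D = 87 + 9 = 96
  Z = 62 + 4·96 = 446
Comparing — Policy A: Z=494, Policy B: Z=446. Highest is 494 (Policy A).

494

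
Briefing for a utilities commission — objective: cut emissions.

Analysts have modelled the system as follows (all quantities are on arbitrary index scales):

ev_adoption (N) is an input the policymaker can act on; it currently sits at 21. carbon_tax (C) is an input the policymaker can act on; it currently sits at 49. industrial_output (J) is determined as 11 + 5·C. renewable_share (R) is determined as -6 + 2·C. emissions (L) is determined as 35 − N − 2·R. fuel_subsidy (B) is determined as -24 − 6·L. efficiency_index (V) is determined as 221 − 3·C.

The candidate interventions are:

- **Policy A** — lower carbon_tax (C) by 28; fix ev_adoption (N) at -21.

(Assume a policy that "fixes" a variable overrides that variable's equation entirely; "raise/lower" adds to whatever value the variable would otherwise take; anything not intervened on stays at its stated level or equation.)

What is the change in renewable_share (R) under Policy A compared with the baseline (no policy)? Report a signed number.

Baseline:
  C = 49
  R = -6 + 2·49 = 92
Policy A (C − 28, N := -21):
  C = 49 − 28 = 21
  R = -6 + 2·21 = 36
Change in R: 36 − 92 = -56

-56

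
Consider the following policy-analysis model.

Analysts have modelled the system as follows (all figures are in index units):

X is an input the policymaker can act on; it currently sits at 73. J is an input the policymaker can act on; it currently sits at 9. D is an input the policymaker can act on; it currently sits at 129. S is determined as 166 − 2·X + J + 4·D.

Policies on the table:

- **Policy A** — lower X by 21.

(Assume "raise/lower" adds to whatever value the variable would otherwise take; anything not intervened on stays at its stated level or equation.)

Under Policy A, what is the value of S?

Policy A (X − 21):
  X = 73 − 21 = 52
  J = 9
  D = 129
  S = 166 − 2·52 + 9 + 4·129 = 587

587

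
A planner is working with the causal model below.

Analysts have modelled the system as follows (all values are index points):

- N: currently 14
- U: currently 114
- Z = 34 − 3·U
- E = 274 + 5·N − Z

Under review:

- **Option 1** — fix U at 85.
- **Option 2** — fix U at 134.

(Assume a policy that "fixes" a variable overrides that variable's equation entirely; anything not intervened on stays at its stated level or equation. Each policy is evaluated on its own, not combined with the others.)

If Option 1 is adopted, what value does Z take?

Option 1 (U := 85):
  U = 85
  Z = 34 − 3·85 = -221

-221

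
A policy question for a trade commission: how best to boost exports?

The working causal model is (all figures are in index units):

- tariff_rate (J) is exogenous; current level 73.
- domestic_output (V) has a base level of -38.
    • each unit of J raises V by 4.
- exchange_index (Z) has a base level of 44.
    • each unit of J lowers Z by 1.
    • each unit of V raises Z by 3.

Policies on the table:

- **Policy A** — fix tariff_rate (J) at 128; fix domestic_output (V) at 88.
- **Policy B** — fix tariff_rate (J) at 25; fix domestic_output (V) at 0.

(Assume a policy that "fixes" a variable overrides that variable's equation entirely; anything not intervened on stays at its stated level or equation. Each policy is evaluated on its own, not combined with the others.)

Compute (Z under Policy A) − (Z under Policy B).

Policy A (J := 128, V := 88):
  J = 128
  V = 88
  Z = 44 − 128 + 3·88 = 180
Policy B (J := 25, V := 0):
  J = 25
  V = 0
  Z = 44 − 25 + 3·0 = 19
Z: 180 − 19 = 161

161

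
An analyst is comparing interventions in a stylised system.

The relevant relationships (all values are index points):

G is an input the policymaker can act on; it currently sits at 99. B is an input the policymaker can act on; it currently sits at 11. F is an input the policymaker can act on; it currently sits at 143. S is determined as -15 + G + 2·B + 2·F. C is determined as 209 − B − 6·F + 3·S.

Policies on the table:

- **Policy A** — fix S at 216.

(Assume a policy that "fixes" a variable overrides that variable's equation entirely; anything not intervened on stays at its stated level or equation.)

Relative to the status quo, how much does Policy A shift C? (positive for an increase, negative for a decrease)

Baseline:
  G = 99
  B = 11
  F = 143
  S = -15 + 99 + 2·11 + 2·143 = 392
  C = 209 − 11 − 6·143 + 3·392 = 516
Policy A (S := 216):
  G = 99
  B = 11
  F = 143
  S = 216
  C = 209 − 11 − 6·143 + 3·216 = -12
Change in C: -12 − 516 = -528

-528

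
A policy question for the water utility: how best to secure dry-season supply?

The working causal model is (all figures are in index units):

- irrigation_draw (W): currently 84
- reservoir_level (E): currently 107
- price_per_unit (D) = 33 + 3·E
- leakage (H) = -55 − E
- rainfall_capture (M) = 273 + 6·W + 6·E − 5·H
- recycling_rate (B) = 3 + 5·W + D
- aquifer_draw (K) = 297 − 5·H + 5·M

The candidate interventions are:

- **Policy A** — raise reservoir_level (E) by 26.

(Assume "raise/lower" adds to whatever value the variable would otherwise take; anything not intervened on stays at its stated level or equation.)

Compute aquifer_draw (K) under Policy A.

Policy A (E + 26):
  W = 84
  E = 107 + 26 = 133
  H = -55 − 133 = -188
  M = 273 + 6·84 + 6·133 − 5·(-188) = 2515
  K = 297 − 5·(-188) + 5·2515 = 13812

13812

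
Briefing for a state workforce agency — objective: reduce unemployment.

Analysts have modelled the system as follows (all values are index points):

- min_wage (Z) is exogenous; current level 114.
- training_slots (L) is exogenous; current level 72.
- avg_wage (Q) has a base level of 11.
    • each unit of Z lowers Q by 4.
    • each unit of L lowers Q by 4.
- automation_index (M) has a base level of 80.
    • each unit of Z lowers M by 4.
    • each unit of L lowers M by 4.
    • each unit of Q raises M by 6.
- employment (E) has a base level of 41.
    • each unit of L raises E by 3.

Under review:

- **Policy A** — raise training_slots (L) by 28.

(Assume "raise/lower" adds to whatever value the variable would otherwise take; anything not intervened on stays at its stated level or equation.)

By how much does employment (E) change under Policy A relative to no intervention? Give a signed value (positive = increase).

84

Baseline:
  L = 72
  E = 41 + 3·72 = 257
Policy A (L + 28):
  L = 72 + 28 = 100
  E = 41 + 3·100 = 341
Change in E: 341 − 257 = 84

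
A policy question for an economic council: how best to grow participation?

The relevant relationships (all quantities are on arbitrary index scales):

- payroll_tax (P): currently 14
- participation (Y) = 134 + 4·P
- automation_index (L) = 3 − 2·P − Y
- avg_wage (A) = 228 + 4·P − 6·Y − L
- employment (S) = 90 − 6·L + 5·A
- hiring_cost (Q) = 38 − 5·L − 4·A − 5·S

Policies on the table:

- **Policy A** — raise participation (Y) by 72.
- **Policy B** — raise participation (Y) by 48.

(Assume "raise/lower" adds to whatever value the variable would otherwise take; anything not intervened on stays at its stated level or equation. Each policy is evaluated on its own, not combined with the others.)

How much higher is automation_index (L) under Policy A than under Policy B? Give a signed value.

Policy A (Y + 72):
  P = 14
  Y = 134 + 4·14 (+72 from intervention) = 262
  L = 3 − 2·14 − 262 = -287
Policy B (Y + 48):
  P = 14
  Y = 134 + 4·14 (+48 from intervention) = 238
  L = 3 − 2·14 − 238 = -263
L: -287 − (-263) = -24

-24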